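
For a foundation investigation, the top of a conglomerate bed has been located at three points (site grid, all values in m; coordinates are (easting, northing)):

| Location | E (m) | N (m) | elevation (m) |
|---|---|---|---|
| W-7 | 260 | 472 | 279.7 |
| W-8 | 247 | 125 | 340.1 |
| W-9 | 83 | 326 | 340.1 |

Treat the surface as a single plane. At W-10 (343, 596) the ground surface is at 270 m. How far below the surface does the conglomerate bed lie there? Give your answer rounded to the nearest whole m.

28 m

Let the plane be z = a·E + b·N + c.
W-8−W-7: −13a − 347b = 60.4;  W-9−W-7: −177a − 146b = 60.4.
Solving gives a = −0.20397, b = −0.16642.
Then c = 279.7 − a·260 − b·472 = 411.28.
At (343, 596): z_contact = −70.0 − 99.2 + 411.28 = 242.1 m.
Depth below ground = 270 − 242.1 = 28 m.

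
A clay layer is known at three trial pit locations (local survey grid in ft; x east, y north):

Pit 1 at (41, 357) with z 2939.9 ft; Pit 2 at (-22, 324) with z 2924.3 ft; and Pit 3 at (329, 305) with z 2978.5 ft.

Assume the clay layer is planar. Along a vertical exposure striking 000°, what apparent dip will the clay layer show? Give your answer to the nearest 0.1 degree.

Let the plane be z = a·x + b·y + c.
Pit 2−Pit 1: −63a − 33b = −15.6;  Pit 3−Pit 1: 288a − 52b = 38.6.
Solving gives a = 0.16315, b = 0.16127.
Unit vector along 000° is (sin 0°, cos 0°) = (0.0000, 1.0000).
Slope in that direction = a·(0.0000) + b·(1.0000) = 0.16127.
Apparent dip = arctan|0.16127| = 9.2° (true dip is 12.9°, so apparent ≤ true as expected).

9.2°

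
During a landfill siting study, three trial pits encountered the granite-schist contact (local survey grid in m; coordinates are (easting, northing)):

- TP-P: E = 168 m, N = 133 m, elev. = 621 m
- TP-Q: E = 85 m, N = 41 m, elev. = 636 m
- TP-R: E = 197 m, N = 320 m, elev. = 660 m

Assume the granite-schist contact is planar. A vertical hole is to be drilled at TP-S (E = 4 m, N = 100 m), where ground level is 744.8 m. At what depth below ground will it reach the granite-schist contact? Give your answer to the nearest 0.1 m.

Two edge vectors: TP-P→TP-Q = (-83, -92, 15), TP-P→TP-R = (29, 187, 39).
Normal n = (TP-P→TP-Q) × (TP-P→TP-R) = (-6393, 3672, -12853).
So ∂z/∂E = −n_x/n_z = −0.49739 and ∂z/∂N = −n_y/n_z = 0.28569.
Intercept c from TP-P: 621 + 83.56 − 38.00 = 666.57.
At (4, 100): z_contact = −1.99 + 28.57 + 666.57 = 693.14 m.
Depth below ground = 744.8 − 693.14 = 51.7 m.

51.7 m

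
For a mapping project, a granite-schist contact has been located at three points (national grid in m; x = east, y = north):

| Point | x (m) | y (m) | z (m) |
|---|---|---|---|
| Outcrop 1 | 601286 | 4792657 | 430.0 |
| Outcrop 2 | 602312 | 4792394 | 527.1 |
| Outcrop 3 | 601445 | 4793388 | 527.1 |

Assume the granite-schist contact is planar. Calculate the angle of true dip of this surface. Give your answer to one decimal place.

Let the plane be z = a·x + b·y + c.
Outcrop 2−Outcrop 1: 1026a − 263b = 97.1;  Outcrop 3−Outcrop 1: 159a + 731b = 97.1.
Solving gives a = 0.12189, b = 0.10632.
Gradient magnitude |∇z| = √(a² + b²) = √(0.01486 + 0.01130) = 0.16175.
True dip = arctan(0.16175) = 9.2°, dipping toward SW (azimuth ≈ 229°).

9.2°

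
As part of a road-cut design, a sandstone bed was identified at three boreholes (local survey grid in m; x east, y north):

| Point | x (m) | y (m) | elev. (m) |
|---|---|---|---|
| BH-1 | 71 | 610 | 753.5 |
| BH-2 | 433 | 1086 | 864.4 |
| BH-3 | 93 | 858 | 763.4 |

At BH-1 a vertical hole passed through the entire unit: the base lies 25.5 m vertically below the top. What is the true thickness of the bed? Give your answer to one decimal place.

Two edge vectors: BH-1→BH-2 = (362, 476, 110.9), BH-1→BH-3 = (22, 248, 9.9).
Normal n = (BH-1→BH-2) × (BH-1→BH-3) = (-22790.8, -1144, 79304).
So ∂z/∂x = −n_x/n_z = 0.28739 and ∂z/∂y = −n_y/n_z = 0.01443.
|∇z| = √(a²+b²) = 0.28775, so dip δ = arctan(0.28775) = 16.05°.
True thickness = vertical thickness × cos δ = 25.5 × cos 16.05° = 24.5 m.

24.5 m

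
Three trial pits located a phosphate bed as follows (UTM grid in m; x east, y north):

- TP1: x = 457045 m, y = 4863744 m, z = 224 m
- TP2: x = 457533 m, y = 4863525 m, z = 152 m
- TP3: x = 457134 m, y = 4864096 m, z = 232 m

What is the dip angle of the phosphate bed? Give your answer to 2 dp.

Two edge vectors: TP1→TP2 = (488, -219, -72), TP1→TP3 = (89, 352, 8).
Normal n = (TP1→TP2) × (TP1→TP3) = (23592, -10312, 191267).
So ∂z/∂x = −n_x/n_z = −0.12335 and ∂z/∂y = −n_y/n_z = 0.05391.
Gradient magnitude |∇z| = √(a² + b²) = √(0.01521 + 0.00291) = 0.13461.
True dip = arctan(0.13461) = 7.67°, dipping toward ESE (azimuth ≈ 114°).

7.67°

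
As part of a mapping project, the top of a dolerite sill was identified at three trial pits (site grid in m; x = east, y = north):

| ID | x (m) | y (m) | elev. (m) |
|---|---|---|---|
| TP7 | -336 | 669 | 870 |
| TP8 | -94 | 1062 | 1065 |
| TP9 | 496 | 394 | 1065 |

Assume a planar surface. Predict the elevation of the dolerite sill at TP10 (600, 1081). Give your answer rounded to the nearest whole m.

1300 m

Let the plane be z = a·x + b·y + c.
TP8−TP7: 242a + 393b = 195;  TP9−TP7: 832a − 275b = 195.
Solving gives a = 0.33101, b = 0.29236.
Then c = 870 − a·-336 − b·669 = 785.63.
At (600, 1081): z = 198.6 + 316.0 + 785.63 = 1300.3 m.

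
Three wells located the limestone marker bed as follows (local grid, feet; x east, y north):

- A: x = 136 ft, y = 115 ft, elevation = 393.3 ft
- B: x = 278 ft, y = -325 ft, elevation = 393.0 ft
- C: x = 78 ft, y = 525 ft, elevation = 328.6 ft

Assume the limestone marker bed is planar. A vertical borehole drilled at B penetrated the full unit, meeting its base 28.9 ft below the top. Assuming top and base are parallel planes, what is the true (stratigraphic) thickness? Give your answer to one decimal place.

21.3 ft

Two edge vectors: A→B = (142, -440, -0.3), A→C = (-58, 410, -64.7).
Normal n = (A→B) × (A→C) = (28591, 9204.8, 32700).
So ∂z/∂x = −n_x/n_z = −0.87434 and ∂z/∂y = −n_y/n_z = −0.28149.
|∇z| = √(a²+b²) = 0.91854, so dip δ = arctan(0.91854) = 42.57°.
True thickness = vertical thickness × cos δ = 28.9 × cos 42.57° = 21.3 ft.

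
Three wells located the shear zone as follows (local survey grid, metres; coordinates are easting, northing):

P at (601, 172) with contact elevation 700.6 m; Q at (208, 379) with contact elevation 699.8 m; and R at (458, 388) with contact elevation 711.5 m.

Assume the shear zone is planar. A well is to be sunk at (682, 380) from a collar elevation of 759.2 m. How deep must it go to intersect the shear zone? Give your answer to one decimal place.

38.5 m

Let the plane be z = a·easting + b·northing + c.
Q−P: −393a + 207b = −0.8;  R−P: −143a + 216b = 10.9.
Solving gives a = 0.04394, b = 0.07955.
Then c = 700.6 − a·601 − b·172 = 660.51.
At (682, 380): z_contact = 29.96 + 30.23 + 660.51 = 720.71 m.
Depth below ground = 759.2 − 720.71 = 38.5 m.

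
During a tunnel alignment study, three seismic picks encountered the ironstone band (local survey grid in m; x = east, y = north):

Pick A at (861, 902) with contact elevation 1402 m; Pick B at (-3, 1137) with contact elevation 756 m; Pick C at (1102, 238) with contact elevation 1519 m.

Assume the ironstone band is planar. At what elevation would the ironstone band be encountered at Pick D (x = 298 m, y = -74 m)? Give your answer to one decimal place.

Two edge vectors: Pick A→Pick B = (-864, 235, -646), Pick A→Pick C = (241, -664, 117).
Normal n = (Pick A→Pick B) × (Pick A→Pick C) = (-401449, -54598, 517061).
So ∂z/∂x = −n_x/n_z = 0.776405 and ∂z/∂y = −n_y/n_z = 0.105593.
Intercept c from Pick A: 1402 − 668.49 − 95.24 = 638.27.
At (298, -74): z = 231.4 − 7.8 + 638.27 = 861.8 m.

861.8 m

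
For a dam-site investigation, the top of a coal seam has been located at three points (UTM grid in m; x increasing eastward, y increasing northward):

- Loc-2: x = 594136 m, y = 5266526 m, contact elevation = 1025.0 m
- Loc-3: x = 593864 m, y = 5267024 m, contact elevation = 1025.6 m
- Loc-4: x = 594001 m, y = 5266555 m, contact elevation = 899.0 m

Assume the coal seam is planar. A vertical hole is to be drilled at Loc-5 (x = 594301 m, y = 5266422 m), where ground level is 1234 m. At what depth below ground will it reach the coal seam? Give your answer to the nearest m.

95 m

Let the plane be z = a·x + b·y + c.
Loc-3−Loc-2: −272a + 498b = 0.6;  Loc-4−Loc-2: −135a + 29b = −126.
Solving gives a = 1.05768933, b = 0.57889859.
Then c = 1025 − a·594136 − b·5266526 = −3676170.77.
At (594301, 5266422): z_contact = 628585.8 + 3048724.3 − 3676170.77 = 1139.3 m.
Depth below ground = 1234 − 1139.3 = 95 m.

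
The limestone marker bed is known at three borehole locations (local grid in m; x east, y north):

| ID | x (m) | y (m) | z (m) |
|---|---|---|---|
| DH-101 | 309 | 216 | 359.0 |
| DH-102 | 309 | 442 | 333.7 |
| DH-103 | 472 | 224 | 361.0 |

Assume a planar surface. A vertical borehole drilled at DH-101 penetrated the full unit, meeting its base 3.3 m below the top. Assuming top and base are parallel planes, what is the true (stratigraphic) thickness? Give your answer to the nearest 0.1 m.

3.3 m

Let the plane be z = a·x + b·y + c.
DH-102−DH-101: 0a + 226b = −25.3;  DH-103−DH-101: 163a + 8b = 2.
Solving gives a = 0.01776, b = −0.11195.
|∇z| = √(a²+b²) = 0.11335, so dip δ = arctan(0.11335) = 6.47°.
True thickness = vertical thickness × cos δ = 3.3 × cos 6.47° = 3.3 m.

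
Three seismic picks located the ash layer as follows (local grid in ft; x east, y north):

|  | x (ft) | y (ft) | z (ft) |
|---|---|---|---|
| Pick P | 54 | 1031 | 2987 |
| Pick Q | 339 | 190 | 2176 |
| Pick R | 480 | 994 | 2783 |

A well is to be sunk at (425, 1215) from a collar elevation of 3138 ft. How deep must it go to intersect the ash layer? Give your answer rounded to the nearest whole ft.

Let the plane be z = a·x + b·y + c.
Pick Q−Pick P: 285a − 841b = −811;  Pick R−Pick P: 426a − 37b = −204.
Solving gives a = −0.40710, b = 0.82637.
Then c = 2987 − a·54 − b·1031 = 2157.00.
At (425, 1215): z_contact = −173.0 + 1004.0 + 2157.00 = 2988.0 ft.
Depth below ground = 3138 − 2988.0 = 150 ft.

150 ft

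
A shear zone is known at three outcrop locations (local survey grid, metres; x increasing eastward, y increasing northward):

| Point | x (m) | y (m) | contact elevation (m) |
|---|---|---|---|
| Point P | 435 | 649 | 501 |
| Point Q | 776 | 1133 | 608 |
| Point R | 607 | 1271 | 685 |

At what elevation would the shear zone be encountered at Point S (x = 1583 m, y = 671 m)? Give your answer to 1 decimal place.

Let the plane be z = a·x + b·y + c.
Point Q−Point P: 341a + 484b = 107;  Point R−Point P: 172a + 622b = 184.
Solving gives a = −0.174632, b = 0.344110.
Then c = 501 − a·435 − b·649 = 353.64.
At (1583, 671): z = −276.4 + 230.9 + 353.64 = 308.1 m.

308.1 m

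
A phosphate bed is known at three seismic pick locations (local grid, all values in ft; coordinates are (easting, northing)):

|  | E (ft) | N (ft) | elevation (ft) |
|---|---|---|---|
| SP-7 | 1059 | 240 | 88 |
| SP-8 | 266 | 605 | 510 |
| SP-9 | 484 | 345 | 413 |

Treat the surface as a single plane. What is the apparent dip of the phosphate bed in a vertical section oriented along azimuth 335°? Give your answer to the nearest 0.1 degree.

8.0°

Let the plane be z = a·E + b·N + c.
SP-8−SP-7: −793a + 365b = 422;  SP-9−SP-7: −575a + 105b = 325.
Solving gives a = −0.58696, b = −0.11907.
Unit vector along 335° is (sin 335°, cos 335°) = (-0.4226, 0.9063).
Slope in that direction = a·(-0.4226) + b·(0.9063) = 0.14015.
Apparent dip = arctan|0.14015| = 8.0° (true dip is 30.9°, so apparent ≤ true as expected).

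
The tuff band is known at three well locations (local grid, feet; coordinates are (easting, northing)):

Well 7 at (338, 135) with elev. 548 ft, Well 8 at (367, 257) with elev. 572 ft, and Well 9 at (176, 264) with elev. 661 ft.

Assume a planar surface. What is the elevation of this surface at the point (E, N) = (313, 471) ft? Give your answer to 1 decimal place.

661.8 ft

Two edge vectors: Well 7→Well 8 = (29, 122, 24), Well 7→Well 9 = (-162, 129, 113).
Normal n = (Well 7→Well 8) × (Well 7→Well 9) = (10690, -7165, 23505).
So ∂z/∂E = −n_x/n_z = −0.45480 and ∂z/∂N = −n_y/n_z = 0.30483.
Intercept c from Well 7: 548 + 153.72 − 41.15 = 660.57.
At (313, 471): z = −142.4 + 143.6 + 660.57 = 661.8 ft.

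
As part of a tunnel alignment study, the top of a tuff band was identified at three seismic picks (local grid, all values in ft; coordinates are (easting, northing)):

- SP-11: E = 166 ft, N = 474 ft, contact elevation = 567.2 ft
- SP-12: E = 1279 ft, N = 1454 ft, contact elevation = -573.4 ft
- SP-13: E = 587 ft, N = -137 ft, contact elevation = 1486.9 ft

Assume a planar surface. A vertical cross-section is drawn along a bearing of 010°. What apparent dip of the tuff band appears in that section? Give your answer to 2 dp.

52.91°

Two edge vectors: SP-11→SP-12 = (1113, 980, -1140.6), SP-11→SP-13 = (421, -611, 919.7).
Normal n = (SP-11→SP-12) × (SP-11→SP-13) = (204399.4, -1503818.7, -1092623).
So ∂z/∂E = −n_x/n_z = 0.18707 and ∂z/∂N = −n_y/n_z = −1.37634.
Unit vector along 010° is (sin 10°, cos 10°) = (0.1736, 0.9848).
Slope in that direction = a·(0.1736) + b·(0.9848) = −1.32294.
Apparent dip = arctan|1.32294| = 52.91° (true dip is 54.2°, so apparent ≤ true as expected).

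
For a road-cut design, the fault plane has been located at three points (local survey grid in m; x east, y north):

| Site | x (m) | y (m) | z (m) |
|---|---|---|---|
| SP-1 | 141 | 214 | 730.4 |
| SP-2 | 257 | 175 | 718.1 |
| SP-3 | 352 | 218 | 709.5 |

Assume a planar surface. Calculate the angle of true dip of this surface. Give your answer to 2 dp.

5.79°

Two edge vectors: SP-1→SP-2 = (116, -39, -12.3), SP-1→SP-3 = (211, 4, -20.9).
Normal n = (SP-1→SP-2) × (SP-1→SP-3) = (864.3, -170.9, 8693).
So ∂z/∂x = −n_x/n_z = −0.09942 and ∂z/∂y = −n_y/n_z = 0.01966.
Gradient magnitude |∇z| = √(a² + b²) = √(0.00989 + 0.00039) = 0.10135.
True dip = arctan(0.10135) = 5.79°, dipping toward E (azimuth ≈ 101°).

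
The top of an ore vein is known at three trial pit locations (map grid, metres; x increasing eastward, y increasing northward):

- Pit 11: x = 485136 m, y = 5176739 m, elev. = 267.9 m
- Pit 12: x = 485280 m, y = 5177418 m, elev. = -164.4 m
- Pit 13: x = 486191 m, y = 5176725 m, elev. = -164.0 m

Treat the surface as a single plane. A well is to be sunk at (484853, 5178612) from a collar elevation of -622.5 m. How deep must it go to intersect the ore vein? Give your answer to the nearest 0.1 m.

18.7 m

Two edge vectors: Pit 11→Pit 12 = (144, 679, -432.3), Pit 11→Pit 13 = (1055, -14, -431.9).
Normal n = (Pit 11→Pit 12) × (Pit 11→Pit 13) = (-299312.3, -393882.9, -718361).
So ∂z/∂x = −n_x/n_z = −0.416660008 and ∂z/∂y = −n_y/n_z = −0.548307745.
Intercept c from Pit 11: 267.9 + 202136.77 + 2838446.09 = 3040850.76.
At (484853, 5178612): z_contact = −202018.85 − 2839473.07 + 3040850.76 = -641.17 m.
Depth below ground = -622.5 − (-641.17) = 18.7 m.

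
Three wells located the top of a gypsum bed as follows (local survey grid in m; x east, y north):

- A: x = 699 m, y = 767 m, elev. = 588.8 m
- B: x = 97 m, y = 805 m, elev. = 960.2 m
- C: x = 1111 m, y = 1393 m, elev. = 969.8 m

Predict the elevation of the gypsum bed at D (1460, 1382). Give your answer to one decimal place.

765.2 m

Let the plane be z = a·x + b·y + c.
B−A: −602a + 38b = 371.4;  C−A: 412a + 626b = 381.
Solving gives a = −0.555450, b = 0.974194.
Then c = 588.8 − a·699 − b·767 = 229.85.
At (1460, 1382): z = −811.0 + 1346.3 + 229.85 = 765.2 m.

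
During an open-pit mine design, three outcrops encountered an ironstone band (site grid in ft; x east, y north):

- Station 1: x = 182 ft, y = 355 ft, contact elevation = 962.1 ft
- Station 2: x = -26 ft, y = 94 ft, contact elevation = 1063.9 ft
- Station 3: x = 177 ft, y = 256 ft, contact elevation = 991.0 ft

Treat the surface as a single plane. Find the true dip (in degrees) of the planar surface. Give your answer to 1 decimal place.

17.4°

Let the plane be z = a·x + b·y + c.
Station 2−Station 1: −208a − 261b = 101.8;  Station 3−Station 1: −5a − 99b = 28.9.
Solving gives a = −0.13145, b = −0.28528.
Gradient magnitude |∇z| = √(a² + b²) = √(0.01728 + 0.08138) = 0.31411.
True dip = arctan(0.31411) = 17.4°, dipping toward NNE (azimuth ≈ 025°).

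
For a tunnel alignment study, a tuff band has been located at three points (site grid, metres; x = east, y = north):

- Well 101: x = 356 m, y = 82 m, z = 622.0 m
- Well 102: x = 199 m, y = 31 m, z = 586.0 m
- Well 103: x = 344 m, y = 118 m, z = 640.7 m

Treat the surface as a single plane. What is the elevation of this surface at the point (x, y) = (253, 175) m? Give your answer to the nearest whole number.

Two edge vectors: Well 101→Well 102 = (-157, -51, -36), Well 101→Well 103 = (-12, 36, 18.7).
Normal n = (Well 101→Well 102) × (Well 101→Well 103) = (342.3, 3367.9, -6264).
So ∂z/∂x = −n_x/n_z = 0.05465 and ∂z/∂y = −n_y/n_z = 0.53766.
Intercept c from Well 101: 622 − 19.45 − 44.09 = 558.46.
At (253, 175): z = 13.8 + 94.1 + 558.46 = 666.4 m.

666 m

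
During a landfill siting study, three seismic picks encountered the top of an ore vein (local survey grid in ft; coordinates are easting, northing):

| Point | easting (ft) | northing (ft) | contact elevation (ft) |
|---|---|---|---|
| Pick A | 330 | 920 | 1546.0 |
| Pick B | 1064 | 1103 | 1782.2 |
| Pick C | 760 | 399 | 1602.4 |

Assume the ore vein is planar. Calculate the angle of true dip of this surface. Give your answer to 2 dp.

17.61°

Two edge vectors: Pick A→Pick B = (734, 183, 236.2), Pick A→Pick C = (430, -521, 56.4).
Normal n = (Pick A→Pick B) × (Pick A→Pick C) = (133381.4, 60168.4, -461104).
So ∂z/∂easting = −n_x/n_z = 0.28927 and ∂z/∂northing = −n_y/n_z = 0.13049.
Gradient magnitude |∇z| = √(a² + b²) = √(0.08367 + 0.01703) = 0.31733.
True dip = arctan(0.31733) = 17.61°, dipping toward WSW (azimuth ≈ 246°).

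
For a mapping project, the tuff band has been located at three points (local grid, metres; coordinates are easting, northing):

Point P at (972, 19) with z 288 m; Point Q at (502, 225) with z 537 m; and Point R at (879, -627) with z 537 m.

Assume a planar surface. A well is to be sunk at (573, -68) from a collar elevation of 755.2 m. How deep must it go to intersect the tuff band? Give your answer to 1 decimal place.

Let the plane be z = a·easting + b·northing + c.
Point Q−Point P: −470a + 206b = 249;  Point R−Point P: −93a − 646b = 249.
Solving gives a = −0.65726, b = −0.29083.
Then c = 288 − a·972 − b·19 = 932.38.
At (573, -68): z_contact = −376.61 + 19.78 + 932.38 = 575.55 m.
Depth below ground = 755.2 − 575.55 = 179.7 m.

179.7 m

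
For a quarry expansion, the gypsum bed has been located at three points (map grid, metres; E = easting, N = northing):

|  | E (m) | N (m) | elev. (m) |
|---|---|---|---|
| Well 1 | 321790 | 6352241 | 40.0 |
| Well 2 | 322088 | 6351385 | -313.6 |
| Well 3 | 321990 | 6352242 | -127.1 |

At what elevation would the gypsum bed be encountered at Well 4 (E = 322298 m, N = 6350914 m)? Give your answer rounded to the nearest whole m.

-547 m

Two edge vectors: Well 1→Well 2 = (298, -856, -353.6), Well 1→Well 3 = (200, 1, -167.1).
Normal n = (Well 1→Well 2) × (Well 1→Well 3) = (143391.2, -20924.2, 171498).
So ∂z/∂E = −n_x/n_z = −0.83611004 and ∂z/∂N = −n_y/n_z = 0.12200842.
Intercept c from Well 1: 40 + 269051.85 − 775026.89 = −505935.04.
At (322298, 6350914): z = −269476.6 + 774865.0 − 505935.04 = -546.6 m.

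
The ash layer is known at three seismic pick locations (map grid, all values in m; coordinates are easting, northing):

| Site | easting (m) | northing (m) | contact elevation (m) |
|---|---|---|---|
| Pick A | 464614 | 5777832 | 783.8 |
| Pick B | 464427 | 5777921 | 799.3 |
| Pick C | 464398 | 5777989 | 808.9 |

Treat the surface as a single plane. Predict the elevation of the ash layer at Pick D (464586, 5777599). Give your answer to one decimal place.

753.4 m

Let the plane be z = a·easting + b·northing + c.
Pick B−Pick A: −187a + 89b = 15.5;  Pick C−Pick A: −216a + 157b = 25.1.
Solving gives a = −0.019694129, b = 0.132777504.
Then c = 783.8 − a·464614 − b·5777832 = −757232.14.
At (464586, 5777599): z = −9149.6 + 767135.2 − 757232.14 = 753.4 m.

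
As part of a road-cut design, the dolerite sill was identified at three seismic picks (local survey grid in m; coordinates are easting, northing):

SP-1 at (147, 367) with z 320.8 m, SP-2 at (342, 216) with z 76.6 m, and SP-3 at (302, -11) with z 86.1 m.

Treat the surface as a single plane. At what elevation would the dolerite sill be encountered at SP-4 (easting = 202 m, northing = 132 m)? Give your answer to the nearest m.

222 m

Let the plane be z = a·easting + b·northing + c.
SP-2−SP-1: 195a − 151b = −244.2;  SP-3−SP-1: 155a − 378b = −234.7.
Solving gives a = −1.13046, b = 0.15735.
Then c = 320.8 − a·147 − b·367 = 429.23.
At (202, 132): z = −228.4 + 20.8 + 429.23 = 221.6 m.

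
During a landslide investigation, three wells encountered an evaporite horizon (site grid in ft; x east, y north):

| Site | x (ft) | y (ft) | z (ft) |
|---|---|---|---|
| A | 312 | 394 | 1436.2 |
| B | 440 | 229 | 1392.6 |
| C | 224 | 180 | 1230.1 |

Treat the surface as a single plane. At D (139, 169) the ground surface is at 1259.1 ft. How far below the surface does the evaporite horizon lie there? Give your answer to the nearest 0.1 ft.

Let the plane be z = a·x + b·y + c.
B−A: 128a − 165b = −43.6;  C−A: −88a − 214b = −206.1.
Solving gives a = 0.58876, b = 0.72098.
Then c = 1436.2 − a·312 − b·394 = 968.44.
At (139, 169): z_contact = 81.84 + 121.85 + 968.44 = 1172.12 ft.
Depth below ground = 1259.1 − 1172.12 = 87.0 ft.

87.0 ft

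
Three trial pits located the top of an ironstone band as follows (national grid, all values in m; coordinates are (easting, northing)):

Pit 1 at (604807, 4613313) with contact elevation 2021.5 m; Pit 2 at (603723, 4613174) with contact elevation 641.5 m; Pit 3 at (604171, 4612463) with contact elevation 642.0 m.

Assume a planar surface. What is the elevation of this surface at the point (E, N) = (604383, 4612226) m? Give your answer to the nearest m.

Two edge vectors: Pit 1→Pit 2 = (-1084, -139, -1380), Pit 1→Pit 3 = (-636, -850, -1379.5).
Normal n = (Pit 1→Pit 2) × (Pit 1→Pit 3) = (-981249.5, -617698, 832996).
So ∂z/∂E = −n_x/n_z = 1.17797624 and ∂z/∂N = −n_y/n_z = 0.74153777.
Intercept c from Pit 1: 2021.5 − 712448.28 − 3420945.86 = −4131372.63.
At (604383, 4612226): z = 711948.8 + 3420139.8 − 4131372.63 = 716.0 m.

716 m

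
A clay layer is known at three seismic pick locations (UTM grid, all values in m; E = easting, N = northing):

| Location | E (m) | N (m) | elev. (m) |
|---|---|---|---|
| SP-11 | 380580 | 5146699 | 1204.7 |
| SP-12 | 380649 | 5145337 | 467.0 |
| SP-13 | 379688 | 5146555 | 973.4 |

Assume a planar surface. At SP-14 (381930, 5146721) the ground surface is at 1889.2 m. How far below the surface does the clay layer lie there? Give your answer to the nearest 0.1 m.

Two edge vectors: SP-11→SP-12 = (69, -1362, -737.7), SP-11→SP-13 = (-892, -144, -231.3).
Normal n = (SP-11→SP-12) × (SP-11→SP-13) = (208801.8, 673988.1, -1224840).
So ∂z/∂E = −n_x/n_z = 0.170472715 and ∂z/∂N = −n_y/n_z = 0.550266239.
Intercept c from SP-11: 1204.7 − 64878.51 − 2832054.70 = −2895728.51.
At (381930, 5146721): z_contact = 65108.64 + 2832066.81 − 2895728.51 = 1446.94 m.
Depth below ground = 1889.2 − 1446.94 = 442.3 m.

442.3 m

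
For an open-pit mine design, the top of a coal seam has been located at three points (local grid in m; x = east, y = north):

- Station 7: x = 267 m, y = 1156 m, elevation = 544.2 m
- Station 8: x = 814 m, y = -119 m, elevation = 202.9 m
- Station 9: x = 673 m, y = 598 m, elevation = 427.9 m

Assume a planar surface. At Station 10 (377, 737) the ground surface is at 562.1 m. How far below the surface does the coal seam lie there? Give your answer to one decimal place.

Let the plane be z = a·x + b·y + c.
Station 8−Station 7: 547a − 1275b = −341.3;  Station 9−Station 7: 406a − 558b = −116.3.
Solving gives a = 0.198485, b = 0.352840.
Then c = 544.2 − a·267 − b·1156 = 83.32.
At (377, 737): z_contact = 74.83 + 260.04 + 83.32 = 418.19 m.
Depth below ground = 562.1 − 418.19 = 143.9 m.

143.9 m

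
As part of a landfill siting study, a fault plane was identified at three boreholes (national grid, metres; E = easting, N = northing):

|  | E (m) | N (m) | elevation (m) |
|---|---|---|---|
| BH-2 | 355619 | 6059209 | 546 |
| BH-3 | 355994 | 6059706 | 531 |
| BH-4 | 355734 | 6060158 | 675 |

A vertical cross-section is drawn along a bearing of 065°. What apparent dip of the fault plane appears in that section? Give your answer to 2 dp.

Let the plane be z = a·E + b·N + c.
BH-3−BH-2: 375a + 497b = −15;  BH-4−BH-2: 115a + 949b = 129.
Solving gives a = −0.26228, b = 0.16772.
Unit vector along 065° is (sin 65°, cos 65°) = (0.9063, 0.4226).
Slope in that direction = a·(0.9063) + b·(0.4226) = −0.16683.
Apparent dip = arctan|0.16683| = 9.47° (true dip is 17.3°, so apparent ≤ true as expected).

9.47°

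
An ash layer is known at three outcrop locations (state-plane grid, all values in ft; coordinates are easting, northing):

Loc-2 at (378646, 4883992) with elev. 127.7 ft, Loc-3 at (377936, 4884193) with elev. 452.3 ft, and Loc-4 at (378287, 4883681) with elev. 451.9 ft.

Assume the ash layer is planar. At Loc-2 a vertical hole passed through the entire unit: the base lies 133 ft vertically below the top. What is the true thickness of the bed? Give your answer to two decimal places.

Let the plane be z = a·easting + b·northing + c.
Loc-3−Loc-2: −710a + 201b = 324.6;  Loc-4−Loc-2: −359a − 311b = 324.2.
Solving gives a = −0.56700, b = −0.38793.
|∇z| = √(a²+b²) = 0.68701, so dip δ = arctan(0.68701) = 34.49°.
True thickness = vertical thickness × cos δ = 133 × cos 34.49° = 109.62 ft.

109.62 ft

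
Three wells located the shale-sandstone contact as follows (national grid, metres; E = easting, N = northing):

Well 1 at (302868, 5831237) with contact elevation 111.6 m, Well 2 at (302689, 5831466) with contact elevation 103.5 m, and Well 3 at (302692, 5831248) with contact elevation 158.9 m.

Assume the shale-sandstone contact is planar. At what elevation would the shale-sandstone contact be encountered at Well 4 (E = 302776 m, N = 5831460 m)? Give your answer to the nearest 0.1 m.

80.3 m

Two edge vectors: Well 1→Well 2 = (-179, 229, -8.1), Well 1→Well 3 = (-176, 11, 47.3).
Normal n = (Well 1→Well 2) × (Well 1→Well 3) = (10920.8, 9892.3, 38335).
So ∂z/∂E = −n_x/n_z = −0.284878049 and ∂z/∂N = −n_y/n_z = −0.258048780.
Intercept c from Well 1: 111.6 + 86280.44 + 1504743.60 = 1591135.64.
At (302776, 5831460): z = −86254.2 − 1504801.1 + 1591135.64 = 80.3 m.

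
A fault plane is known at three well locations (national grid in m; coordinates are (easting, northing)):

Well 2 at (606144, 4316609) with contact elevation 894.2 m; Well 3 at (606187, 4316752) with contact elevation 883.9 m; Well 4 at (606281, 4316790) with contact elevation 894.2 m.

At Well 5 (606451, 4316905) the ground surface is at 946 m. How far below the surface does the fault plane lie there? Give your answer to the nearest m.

39 m

Let the plane be z = a·E + b·N + c.
Well 3−Well 2: 43a + 143b = −10.3;  Well 4−Well 2: 137a + 181b = 0.
Solving gives a = 0.15788449, b = −0.11950373.
Then c = 894.2 − a·606144 − b·4316609 = 421044.33.
At (606451, 4316905): z_contact = 95749.2 − 515886.2 + 421044.33 = 907.3 m.
Depth below ground = 946 − 907.3 = 39 m.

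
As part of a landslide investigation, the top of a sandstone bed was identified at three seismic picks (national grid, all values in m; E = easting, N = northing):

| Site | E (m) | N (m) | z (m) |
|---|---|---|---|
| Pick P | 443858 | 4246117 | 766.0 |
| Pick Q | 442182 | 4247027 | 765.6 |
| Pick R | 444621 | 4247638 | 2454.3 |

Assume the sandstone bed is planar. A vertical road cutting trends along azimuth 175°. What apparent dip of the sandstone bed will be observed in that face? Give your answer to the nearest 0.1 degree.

Let the plane be z = a·E + b·N + c.
Pick Q−Pick P: −1676a + 910b = −0.4;  Pick R−Pick P: 763a + 1521b = 1688.3.
Solving gives a = 0.47386, b = 0.87229.
Unit vector along 175° is (sin 175°, cos 175°) = (0.0872, -0.9962).
Slope in that direction = a·(0.0872) + b·(-0.9962) = −0.82767.
Apparent dip = arctan|0.82767| = 39.6° (true dip is 44.8°, so apparent ≤ true as expected).

39.6°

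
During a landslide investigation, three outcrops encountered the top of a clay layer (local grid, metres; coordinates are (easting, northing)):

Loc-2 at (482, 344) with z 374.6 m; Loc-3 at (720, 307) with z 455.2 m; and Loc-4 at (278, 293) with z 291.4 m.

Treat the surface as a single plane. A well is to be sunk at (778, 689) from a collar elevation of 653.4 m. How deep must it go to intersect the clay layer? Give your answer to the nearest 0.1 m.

111.8 m

Let the plane be z = a·E + b·N + c.
Loc-3−Loc-2: 238a − 37b = 80.6;  Loc-4−Loc-2: −204a − 51b = −83.2.
Solving gives a = 0.36518, b = 0.17064.
Then c = 374.6 − a·482 − b·344 = 139.88.
At (778, 689): z_contact = 284.11 + 117.57 + 139.88 = 541.56 m.
Depth below ground = 653.4 − 541.56 = 111.8 m.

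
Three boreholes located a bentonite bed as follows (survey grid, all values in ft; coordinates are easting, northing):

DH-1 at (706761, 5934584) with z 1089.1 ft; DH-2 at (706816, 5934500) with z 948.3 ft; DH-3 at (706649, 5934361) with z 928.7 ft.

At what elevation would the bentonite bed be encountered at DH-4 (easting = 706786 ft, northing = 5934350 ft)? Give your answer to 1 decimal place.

802.9 ft

Two edge vectors: DH-1→DH-2 = (55, -84, -140.8), DH-1→DH-3 = (-112, -223, -160.4).
Normal n = (DH-1→DH-2) × (DH-1→DH-3) = (-17924.8, 24591.6, -21673).
So ∂z/∂easting = −n_x/n_z = −0.827056707 and ∂z/∂northing = −n_y/n_z = 1.134665252.
Intercept c from DH-1: 1089.1 + 584531.42 − 6733766.25 = −6148145.72.
At (706786, 5934350): z = −584552.1 + 6733500.7 − 6148145.72 = 802.9 ft.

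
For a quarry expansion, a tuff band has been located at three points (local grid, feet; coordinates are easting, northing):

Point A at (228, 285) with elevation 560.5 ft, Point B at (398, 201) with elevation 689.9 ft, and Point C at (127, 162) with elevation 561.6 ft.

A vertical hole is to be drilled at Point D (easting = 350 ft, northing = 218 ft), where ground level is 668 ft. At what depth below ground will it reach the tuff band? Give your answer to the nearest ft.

12 ft

Two edge vectors: Point A→Point B = (170, -84, 129.4), Point A→Point C = (-101, -123, 1.1).
Normal n = (Point A→Point B) × (Point A→Point C) = (15823.8, -13256.4, -29394).
So ∂z/∂easting = −n_x/n_z = 0.53833 and ∂z/∂northing = −n_y/n_z = −0.45099.
Intercept c from Point A: 560.5 − 122.74 + 128.53 = 566.29.
At (350, 218): z_contact = 188.4 − 98.3 + 566.29 = 656.4 ft.
Depth below ground = 668 − 656.4 = 12 ft.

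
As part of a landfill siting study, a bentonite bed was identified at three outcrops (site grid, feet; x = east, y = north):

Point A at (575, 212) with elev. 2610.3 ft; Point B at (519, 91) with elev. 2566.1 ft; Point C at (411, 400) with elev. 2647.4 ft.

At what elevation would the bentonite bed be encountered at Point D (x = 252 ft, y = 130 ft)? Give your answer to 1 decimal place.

2544.5 ft

Two edge vectors: Point A→Point B = (-56, -121, -44.2), Point A→Point C = (-164, 188, 37.1).
Normal n = (Point A→Point B) × (Point A→Point C) = (3820.5, 9326.4, -30372).
So ∂z/∂x = −n_x/n_z = 0.12579 and ∂z/∂y = −n_y/n_z = 0.30707.
Intercept c from Point A: 2610.3 − 72.33 − 65.10 = 2472.87.
At (252, 130): z = 31.7 + 39.9 + 2472.87 = 2544.5 ft.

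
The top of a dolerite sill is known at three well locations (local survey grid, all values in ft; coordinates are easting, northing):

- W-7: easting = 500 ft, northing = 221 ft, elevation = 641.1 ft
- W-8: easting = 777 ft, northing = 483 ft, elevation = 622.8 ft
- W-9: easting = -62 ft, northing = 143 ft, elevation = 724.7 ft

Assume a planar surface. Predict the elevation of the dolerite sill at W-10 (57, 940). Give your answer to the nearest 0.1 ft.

Let the plane be z = a·easting + b·northing + c.
W-8−W-7: 277a + 262b = −18.3;  W-9−W-7: −562a − 78b = 83.6.
Solving gives a = −0.16297, b = 0.10246.
Then c = 641.1 − a·500 − b·221 = 699.94.
At (57, 940): z = −9.3 + 96.3 + 699.94 = 787.0 ft.

787.0 ft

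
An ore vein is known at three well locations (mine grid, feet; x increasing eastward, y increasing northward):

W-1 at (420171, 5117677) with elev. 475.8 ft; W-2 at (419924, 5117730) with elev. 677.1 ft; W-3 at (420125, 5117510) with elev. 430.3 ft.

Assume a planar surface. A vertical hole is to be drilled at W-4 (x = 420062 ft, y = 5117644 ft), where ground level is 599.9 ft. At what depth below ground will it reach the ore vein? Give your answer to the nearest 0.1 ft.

Two edge vectors: W-1→W-2 = (-247, 53, 201.3), W-1→W-3 = (-46, -167, -45.5).
Normal n = (W-1→W-2) × (W-1→W-3) = (31205.6, -20498.3, 43687).
So ∂z/∂x = −n_x/n_z = −0.714299448 and ∂z/∂y = −n_y/n_z = 0.469208231.
Intercept c from W-1: 475.8 + 300127.91 − 2401256.17 = −2100652.46.
At (420062, 5117644): z_contact = −300050.05 + 2401240.69 − 2100652.46 = 538.17 ft.
Depth below ground = 599.9 − 538.17 = 61.7 ft.

61.7 ft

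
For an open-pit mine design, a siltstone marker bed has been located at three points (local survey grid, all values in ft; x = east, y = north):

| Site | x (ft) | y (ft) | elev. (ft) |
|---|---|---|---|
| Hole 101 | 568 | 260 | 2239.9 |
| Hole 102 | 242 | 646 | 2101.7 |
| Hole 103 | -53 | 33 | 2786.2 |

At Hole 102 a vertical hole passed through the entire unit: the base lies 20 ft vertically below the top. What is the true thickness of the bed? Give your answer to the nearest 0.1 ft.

Let the plane be z = a·x + b·y + c.
Hole 102−Hole 101: −326a + 386b = −138.2;  Hole 103−Hole 101: −621a − 227b = 546.3.
Solving gives a = −0.57219, b = −0.84128.
|∇z| = √(a²+b²) = 1.01742, so dip δ = arctan(1.01742) = 45.49°.
True thickness = vertical thickness × cos δ = 20 × cos 45.49° = 14.0 ft.

14.0 ft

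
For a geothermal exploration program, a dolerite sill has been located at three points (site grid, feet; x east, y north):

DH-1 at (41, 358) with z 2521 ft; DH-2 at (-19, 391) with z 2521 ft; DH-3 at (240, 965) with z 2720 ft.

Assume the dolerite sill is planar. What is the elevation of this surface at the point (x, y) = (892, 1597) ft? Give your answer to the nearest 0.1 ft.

Let the plane be z = a·x + b·y + c.
DH-2−DH-1: −60a + 33b = 0;  DH-3−DH-1: 199a + 607b = 199.
Solving gives a = 0.152767, b = 0.277758.
Then c = 2521 − a·41 − b·358 = 2415.30.
At (892, 1597): z = 136.3 + 443.6 + 2415.30 = 2995.1 ft.

2995.1 ft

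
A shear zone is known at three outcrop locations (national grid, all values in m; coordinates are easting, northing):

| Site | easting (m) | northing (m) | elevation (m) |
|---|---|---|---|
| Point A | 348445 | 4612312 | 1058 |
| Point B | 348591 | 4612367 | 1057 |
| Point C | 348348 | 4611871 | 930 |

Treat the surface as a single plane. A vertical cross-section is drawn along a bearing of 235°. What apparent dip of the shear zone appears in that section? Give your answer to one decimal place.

Let the plane be z = a·easting + b·northing + c.
Point B−Point A: 146a + 55b = −1;  Point C−Point A: −97a − 441b = −128.
Solving gives a = −0.12669, b = 0.31811.
Unit vector along 235° is (sin 235°, cos 235°) = (-0.8192, -0.5736).
Slope in that direction = a·(-0.8192) + b·(-0.5736) = −0.07869.
Apparent dip = arctan|0.07869| = 4.5° (true dip is 18.9°, so apparent ≤ true as expected).

4.5°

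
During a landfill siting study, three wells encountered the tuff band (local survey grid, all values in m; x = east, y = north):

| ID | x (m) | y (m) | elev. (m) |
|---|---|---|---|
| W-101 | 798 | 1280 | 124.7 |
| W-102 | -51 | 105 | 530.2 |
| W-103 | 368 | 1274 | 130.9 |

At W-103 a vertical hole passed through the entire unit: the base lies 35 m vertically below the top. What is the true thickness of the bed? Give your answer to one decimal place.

Two edge vectors: W-101→W-102 = (-849, -1175, 405.5), W-101→W-103 = (-430, -6, 6.2).
Normal n = (W-101→W-102) × (W-101→W-103) = (-4852, -169101.2, -500156).
So ∂z/∂x = −n_x/n_z = −0.00970 and ∂z/∂y = −n_y/n_z = −0.33810.
|∇z| = √(a²+b²) = 0.33824, so dip δ = arctan(0.33824) = 18.69°.
True thickness = vertical thickness × cos δ = 35 × cos 18.69° = 33.2 m.

33.2 m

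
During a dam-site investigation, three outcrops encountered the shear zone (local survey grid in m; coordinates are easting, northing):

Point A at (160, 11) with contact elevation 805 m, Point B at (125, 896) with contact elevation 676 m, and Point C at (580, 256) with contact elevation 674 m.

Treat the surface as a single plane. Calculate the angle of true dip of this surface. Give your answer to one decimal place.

Let the plane be z = a·easting + b·northing + c.
Point B−Point A: −35a + 885b = −129;  Point C−Point A: 420a + 245b = −131.
Solving gives a = −0.22176, b = −0.15453.
Gradient magnitude |∇z| = √(a² + b²) = √(0.04918 + 0.02388) = 0.27029.
True dip = arctan(0.27029) = 15.1°, dipping toward NE (azimuth ≈ 055°).

15.1°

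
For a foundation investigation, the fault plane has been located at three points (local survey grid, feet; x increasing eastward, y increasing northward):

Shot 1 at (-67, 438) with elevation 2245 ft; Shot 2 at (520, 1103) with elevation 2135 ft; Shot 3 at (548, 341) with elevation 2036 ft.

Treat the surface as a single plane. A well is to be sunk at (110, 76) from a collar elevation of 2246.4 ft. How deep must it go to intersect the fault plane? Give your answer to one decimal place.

101.0 ft

Let the plane be z = a·x + b·y + c.
Shot 2−Shot 1: 587a + 665b = −110;  Shot 3−Shot 1: 615a − 97b = −209.
Solving gives a = −0.321207, b = 0.118118.
Then c = 2245 − a·-67 − b·438 = 2171.74.
At (110, 76): z_contact = −35.33 + 8.98 + 2171.74 = 2145.39 ft.
Depth below ground = 2246.4 − 2145.39 = 101.0 ft.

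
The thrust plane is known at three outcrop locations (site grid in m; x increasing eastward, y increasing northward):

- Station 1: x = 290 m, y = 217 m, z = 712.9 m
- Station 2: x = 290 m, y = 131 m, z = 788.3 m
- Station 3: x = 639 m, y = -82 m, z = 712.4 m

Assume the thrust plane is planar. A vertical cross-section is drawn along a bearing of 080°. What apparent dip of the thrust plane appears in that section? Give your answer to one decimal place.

41.8°

Let the plane be z = a·x + b·y + c.
Station 2−Station 1: 0a − 86b = 75.4;  Station 3−Station 1: 349a − 299b = −0.5.
Solving gives a = −0.75257, b = −0.87674.
Unit vector along 080° is (sin 80°, cos 80°) = (0.9848, 0.1736).
Slope in that direction = a·(0.9848) + b·(0.1736) = −0.89338.
Apparent dip = arctan|0.89338| = 41.8° (true dip is 49.1°, so apparent ≤ true as expected).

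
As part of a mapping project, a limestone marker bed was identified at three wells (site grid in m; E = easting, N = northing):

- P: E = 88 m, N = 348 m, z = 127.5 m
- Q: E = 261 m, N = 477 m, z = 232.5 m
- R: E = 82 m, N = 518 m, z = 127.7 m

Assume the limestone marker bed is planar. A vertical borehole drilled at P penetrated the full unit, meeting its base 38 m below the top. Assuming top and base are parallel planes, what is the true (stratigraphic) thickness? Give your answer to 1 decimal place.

32.7 m

Two edge vectors: P→Q = (173, 129, 105), P→R = (-6, 170, 0.2).
Normal n = (P→Q) × (P→R) = (-17824.2, -664.6, 30184).
So ∂z/∂E = −n_x/n_z = 0.59052 and ∂z/∂N = −n_y/n_z = 0.02202.
|∇z| = √(a²+b²) = 0.59093, so dip δ = arctan(0.59093) = 30.58°.
True thickness = vertical thickness × cos δ = 38 × cos 30.58° = 32.7 m.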